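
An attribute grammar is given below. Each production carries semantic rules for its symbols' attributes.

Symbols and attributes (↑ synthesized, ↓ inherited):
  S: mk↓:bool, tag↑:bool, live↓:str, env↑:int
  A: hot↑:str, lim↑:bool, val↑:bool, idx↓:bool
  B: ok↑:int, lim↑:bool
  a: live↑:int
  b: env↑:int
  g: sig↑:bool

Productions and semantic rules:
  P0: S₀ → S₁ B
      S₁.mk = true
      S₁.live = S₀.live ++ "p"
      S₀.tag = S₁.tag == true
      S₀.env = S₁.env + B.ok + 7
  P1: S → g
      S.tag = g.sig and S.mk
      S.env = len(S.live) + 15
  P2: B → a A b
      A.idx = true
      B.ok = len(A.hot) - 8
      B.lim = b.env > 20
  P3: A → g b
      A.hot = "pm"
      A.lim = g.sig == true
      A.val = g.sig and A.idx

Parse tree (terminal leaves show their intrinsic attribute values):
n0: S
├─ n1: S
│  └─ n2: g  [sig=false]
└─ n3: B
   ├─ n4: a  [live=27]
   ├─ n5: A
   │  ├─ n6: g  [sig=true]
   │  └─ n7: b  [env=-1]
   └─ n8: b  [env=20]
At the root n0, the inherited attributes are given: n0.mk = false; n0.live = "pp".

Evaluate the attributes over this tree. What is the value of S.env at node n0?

19

1. n0.mk = false  [given at root]
2. n0.live = "pp"  [given at root]
3. n1.mk = true  [true]
4. n1.live = "ppp"  [S₀.live ++ "p"]
5. n2.sig = false  [terminal]
6. n1.tag = false  [g.sig and S.mk]
7. n1.env = 18  [len(S.live) + 15]
8. n4.live = 27  [terminal]
9. n5.idx = true  [true]
10. n6.sig = true  [terminal]
11. n7.env = -1  [terminal]
12. n5.hot = "pm"  ["pm"]
13. n5.lim = true  [g.sig == true]
14. n5.val = true  [g.sig and A.idx]
15. n8.env = 20  [terminal]
16. n3.ok = -6  [len(A.hot) - 8]
17. n3.lim = false  [b.env > 20]
18. n0.tag = false  [S₁.tag == true]
19. n0.env = 19  [S₁.env + B.ok + 7]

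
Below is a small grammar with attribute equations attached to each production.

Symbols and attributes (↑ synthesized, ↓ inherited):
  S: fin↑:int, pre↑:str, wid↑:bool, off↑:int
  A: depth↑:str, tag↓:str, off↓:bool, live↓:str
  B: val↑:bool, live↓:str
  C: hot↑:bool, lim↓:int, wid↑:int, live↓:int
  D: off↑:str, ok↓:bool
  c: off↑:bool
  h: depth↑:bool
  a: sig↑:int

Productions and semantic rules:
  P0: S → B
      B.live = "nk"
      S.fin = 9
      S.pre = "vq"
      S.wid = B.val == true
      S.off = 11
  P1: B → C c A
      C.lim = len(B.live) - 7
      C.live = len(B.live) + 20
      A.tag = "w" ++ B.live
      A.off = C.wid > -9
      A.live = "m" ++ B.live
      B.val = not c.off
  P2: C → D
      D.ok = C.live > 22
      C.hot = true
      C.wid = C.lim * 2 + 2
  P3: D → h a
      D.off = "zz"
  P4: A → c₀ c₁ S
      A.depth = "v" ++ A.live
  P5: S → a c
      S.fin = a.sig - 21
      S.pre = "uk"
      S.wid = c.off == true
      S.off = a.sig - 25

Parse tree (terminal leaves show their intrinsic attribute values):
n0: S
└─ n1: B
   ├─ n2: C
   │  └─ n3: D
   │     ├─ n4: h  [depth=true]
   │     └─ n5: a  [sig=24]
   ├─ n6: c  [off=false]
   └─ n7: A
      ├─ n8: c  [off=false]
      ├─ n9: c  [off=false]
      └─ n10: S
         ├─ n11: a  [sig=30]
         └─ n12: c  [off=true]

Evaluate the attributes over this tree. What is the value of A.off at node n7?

true

1. n1.live = "nk"  ["nk"]
2. n2.lim = -5  [len(B.live) - 7]
3. n2.live = 22  [len(B.live) + 20]
4. n3.ok = false  [C.live > 22]
5. n4.depth = true  [terminal]
6. n5.sig = 24  [terminal]
7. n3.off = "zz"  ["zz"]
8. n2.hot = true  [true]
9. n2.wid = -8  [C.lim * 2 + 2]
10. n6.off = false  [terminal]
11. n7.tag = "wnk"  ["w" ++ B.live]
12. n7.off = true  [C.wid > -9]
13. n7.live = "mnk"  ["m" ++ B.live]
14. n8.off = false  [terminal]
15. n9.off = false  [terminal]
16. n11.sig = 30  [terminal]
17. n12.off = true  [terminal]
18. n10.fin = 9  [a.sig - 21]
19. n10.pre = "uk"  ["uk"]
20. n10.wid = true  [c.off == true]
21. n10.off = 5  [a.sig - 25]
22. n7.depth = "vmnk"  ["v" ++ A.live]
23. n1.val = true  [not c.off]
24. n0.fin = 9  [9]
25. n0.pre = "vq"  ["vq"]
26. n0.wid = true  [B.val == true]
27. n0.off = 11  [11]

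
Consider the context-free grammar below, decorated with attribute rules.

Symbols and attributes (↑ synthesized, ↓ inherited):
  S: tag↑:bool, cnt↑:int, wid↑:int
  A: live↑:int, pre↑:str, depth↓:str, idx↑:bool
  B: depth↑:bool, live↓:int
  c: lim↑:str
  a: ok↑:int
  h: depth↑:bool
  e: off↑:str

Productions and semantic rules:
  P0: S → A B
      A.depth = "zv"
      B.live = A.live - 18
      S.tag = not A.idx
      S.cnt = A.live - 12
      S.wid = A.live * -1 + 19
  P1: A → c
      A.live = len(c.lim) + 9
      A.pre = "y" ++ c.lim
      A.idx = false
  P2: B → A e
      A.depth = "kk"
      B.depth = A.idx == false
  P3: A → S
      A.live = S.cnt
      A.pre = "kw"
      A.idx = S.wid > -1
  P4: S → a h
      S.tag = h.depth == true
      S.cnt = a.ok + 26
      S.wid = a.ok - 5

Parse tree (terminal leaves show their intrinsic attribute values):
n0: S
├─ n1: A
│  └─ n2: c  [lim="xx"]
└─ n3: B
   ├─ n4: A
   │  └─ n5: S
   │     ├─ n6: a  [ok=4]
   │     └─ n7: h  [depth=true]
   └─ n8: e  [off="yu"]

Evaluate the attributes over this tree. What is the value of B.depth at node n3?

1. n1.depth = "zv"  ["zv"]
2. n2.lim = "xx"  [terminal]
3. n1.live = 11  [len(c.lim) + 9]
4. n1.pre = "yxx"  ["y" ++ c.lim]
5. n1.idx = false  [false]
6. n3.live = -7  [A.live - 18]
7. n4.depth = "kk"  ["kk"]
8. n6.ok = 4  [terminal]
9. n7.depth = true  [terminal]
10. n5.tag = true  [h.depth == true]
11. n5.cnt = 30  [a.ok + 26]
12. n5.wid = -1  [a.ok - 5]
13. n4.live = 30  [S.cnt]
14. n4.pre = "kw"  ["kw"]
15. n4.idx = false  [S.wid > -1]
16. n8.off = "yu"  [terminal]
17. n3.depth = true  [A.idx == false]
18. n0.tag = true  [not A.idx]
19. n0.cnt = -1  [A.live - 12]
20. n0.wid = 8  [A.live * -1 + 19]

true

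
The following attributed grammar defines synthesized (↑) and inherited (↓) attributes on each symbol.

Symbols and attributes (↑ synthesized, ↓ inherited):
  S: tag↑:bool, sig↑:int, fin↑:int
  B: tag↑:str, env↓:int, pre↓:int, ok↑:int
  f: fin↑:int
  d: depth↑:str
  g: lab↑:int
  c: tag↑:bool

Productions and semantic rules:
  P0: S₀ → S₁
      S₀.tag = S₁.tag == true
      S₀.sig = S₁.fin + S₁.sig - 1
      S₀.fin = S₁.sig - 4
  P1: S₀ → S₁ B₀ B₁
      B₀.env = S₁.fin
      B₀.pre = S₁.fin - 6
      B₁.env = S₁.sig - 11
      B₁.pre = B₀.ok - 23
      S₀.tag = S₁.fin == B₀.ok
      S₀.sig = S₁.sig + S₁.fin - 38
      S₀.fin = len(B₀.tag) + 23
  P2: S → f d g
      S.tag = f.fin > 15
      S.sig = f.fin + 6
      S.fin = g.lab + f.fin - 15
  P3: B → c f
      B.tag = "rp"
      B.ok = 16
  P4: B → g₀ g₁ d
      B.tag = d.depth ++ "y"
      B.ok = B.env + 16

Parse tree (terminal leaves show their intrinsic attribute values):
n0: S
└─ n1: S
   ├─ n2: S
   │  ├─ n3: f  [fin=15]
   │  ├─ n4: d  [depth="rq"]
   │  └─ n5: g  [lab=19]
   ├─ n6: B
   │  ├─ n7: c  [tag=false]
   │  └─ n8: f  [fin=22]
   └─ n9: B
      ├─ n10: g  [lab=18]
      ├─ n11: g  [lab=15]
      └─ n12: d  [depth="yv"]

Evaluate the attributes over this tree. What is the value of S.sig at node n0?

26

1. n3.fin = 15  [terminal]
2. n4.depth = "rq"  [terminal]
3. n5.lab = 19  [terminal]
4. n2.tag = false  [f.fin > 15]
5. n2.sig = 21  [f.fin + 6]
6. n2.fin = 19  [g.lab + f.fin - 15]
7. n6.env = 19  [S₁.fin]
8. n6.pre = 13  [S₁.fin - 6]
9. n7.tag = false  [terminal]
10. n8.fin = 22  [terminal]
11. n6.tag = "rp"  ["rp"]
12. n6.ok = 16  [16]
13. n9.env = 10  [S₁.sig - 11]
14. n9.pre = -7  [B₀.ok - 23]
15. n10.lab = 18  [terminal]
16. n11.lab = 15  [terminal]
17. n12.depth = "yv"  [terminal]
18. n9.tag = "yvy"  [d.depth ++ "y"]
19. n9.ok = 26  [B.env + 16]
20. n1.tag = false  [S₁.fin == B₀.ok]
21. n1.sig = 2  [S₁.sig + S₁.fin - 38]
22. n1.fin = 25  [len(B₀.tag) + 23]
23. n0.tag = false  [S₁.tag == true]
24. n0.sig = 26  [S₁.fin + S₁.sig - 1]
25. n0.fin = -2  [S₁.sig - 4]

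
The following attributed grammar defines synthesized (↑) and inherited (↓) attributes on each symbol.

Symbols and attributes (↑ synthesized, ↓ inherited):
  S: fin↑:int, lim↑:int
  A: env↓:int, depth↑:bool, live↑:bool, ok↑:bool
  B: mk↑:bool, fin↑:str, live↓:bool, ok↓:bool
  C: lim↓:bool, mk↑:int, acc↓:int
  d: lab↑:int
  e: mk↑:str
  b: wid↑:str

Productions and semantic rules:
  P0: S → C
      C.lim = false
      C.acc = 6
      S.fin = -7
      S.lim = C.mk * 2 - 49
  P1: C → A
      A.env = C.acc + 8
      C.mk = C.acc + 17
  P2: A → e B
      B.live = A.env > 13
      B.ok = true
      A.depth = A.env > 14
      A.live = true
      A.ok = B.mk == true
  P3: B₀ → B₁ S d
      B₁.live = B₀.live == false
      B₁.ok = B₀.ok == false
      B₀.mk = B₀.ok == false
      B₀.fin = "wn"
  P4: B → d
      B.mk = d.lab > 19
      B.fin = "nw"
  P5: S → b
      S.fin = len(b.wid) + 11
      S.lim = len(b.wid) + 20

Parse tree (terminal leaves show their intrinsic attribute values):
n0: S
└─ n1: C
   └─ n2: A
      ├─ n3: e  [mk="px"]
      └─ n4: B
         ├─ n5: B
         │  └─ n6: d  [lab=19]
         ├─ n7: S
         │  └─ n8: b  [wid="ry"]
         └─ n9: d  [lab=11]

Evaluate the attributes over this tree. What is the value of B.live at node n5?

false

1. n1.lim = false  [false]
2. n1.acc = 6  [6]
3. n2.env = 14  [C.acc + 8]
4. n3.mk = "px"  [terminal]
5. n4.live = true  [A.env > 13]
6. n4.ok = true  [true]
7. n5.live = false  [B₀.live == false]
8. n5.ok = false  [B₀.ok == false]
9. n6.lab = 19  [terminal]
10. n5.mk = false  [d.lab > 19]
11. n5.fin = "nw"  ["nw"]
12. n8.wid = "ry"  [terminal]
13. n7.fin = 13  [len(b.wid) + 11]
14. n7.lim = 22  [len(b.wid) + 20]
15. n9.lab = 11  [terminal]
16. n4.mk = false  [B₀.ok == false]
17. n4.fin = "wn"  ["wn"]
18. n2.depth = false  [A.env > 14]
19. n2.live = true  [true]
20. n2.ok = false  [B.mk == true]
21. n1.mk = 23  [C.acc + 17]
22. n0.fin = -7  [-7]
23. n0.lim = -3  [C.mk * 2 - 49]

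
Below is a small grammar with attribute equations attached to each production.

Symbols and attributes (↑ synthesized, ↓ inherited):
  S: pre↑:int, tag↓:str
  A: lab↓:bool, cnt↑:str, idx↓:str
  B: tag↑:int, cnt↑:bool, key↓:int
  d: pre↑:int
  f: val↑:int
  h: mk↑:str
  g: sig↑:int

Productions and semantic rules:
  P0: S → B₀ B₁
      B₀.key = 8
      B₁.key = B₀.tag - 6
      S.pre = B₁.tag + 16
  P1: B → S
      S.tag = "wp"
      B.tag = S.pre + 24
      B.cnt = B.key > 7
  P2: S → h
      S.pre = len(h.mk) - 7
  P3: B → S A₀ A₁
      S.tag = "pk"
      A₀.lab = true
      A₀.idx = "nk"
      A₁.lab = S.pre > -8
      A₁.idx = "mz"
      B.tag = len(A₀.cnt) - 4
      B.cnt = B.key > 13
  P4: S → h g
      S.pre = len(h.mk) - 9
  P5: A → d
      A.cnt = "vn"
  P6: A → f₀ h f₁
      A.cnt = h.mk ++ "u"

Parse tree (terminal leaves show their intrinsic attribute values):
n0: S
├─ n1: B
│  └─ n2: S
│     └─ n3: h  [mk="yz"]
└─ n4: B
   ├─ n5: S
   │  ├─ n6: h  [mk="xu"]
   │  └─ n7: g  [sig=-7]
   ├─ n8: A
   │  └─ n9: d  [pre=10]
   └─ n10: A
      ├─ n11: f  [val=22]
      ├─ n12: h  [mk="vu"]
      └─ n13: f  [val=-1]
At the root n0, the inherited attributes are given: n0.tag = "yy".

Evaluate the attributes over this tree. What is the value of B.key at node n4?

1. n0.tag = "yy"  [given at root]
2. n1.key = 8  [8]
3. n2.tag = "wp"  ["wp"]
4. n3.mk = "yz"  [terminal]
5. n2.pre = -5  [len(h.mk) - 7]
6. n1.tag = 19  [S.pre + 24]
7. n1.cnt = true  [B.key > 7]
8. n4.key = 13  [B₀.tag - 6]
9. n5.tag = "pk"  ["pk"]
10. n6.mk = "xu"  [terminal]
11. n7.sig = -7  [terminal]
12. n5.pre = -7  [len(h.mk) - 9]
13. n8.lab = true  [true]
14. n8.idx = "nk"  ["nk"]
15. n9.pre = 10  [terminal]
16. n8.cnt = "vn"  ["vn"]
17. n10.lab = true  [S.pre > -8]
18. n10.idx = "mz"  ["mz"]
19. n11.val = 22  [terminal]
20. n12.mk = "vu"  [terminal]
21. n13.val = -1  [terminal]
22. n10.cnt = "vuu"  [h.mk ++ "u"]
23. n4.tag = -2  [len(A₀.cnt) - 4]
24. n4.cnt = false  [B.key > 13]
25. n0.pre = 14  [B₁.tag + 16]

13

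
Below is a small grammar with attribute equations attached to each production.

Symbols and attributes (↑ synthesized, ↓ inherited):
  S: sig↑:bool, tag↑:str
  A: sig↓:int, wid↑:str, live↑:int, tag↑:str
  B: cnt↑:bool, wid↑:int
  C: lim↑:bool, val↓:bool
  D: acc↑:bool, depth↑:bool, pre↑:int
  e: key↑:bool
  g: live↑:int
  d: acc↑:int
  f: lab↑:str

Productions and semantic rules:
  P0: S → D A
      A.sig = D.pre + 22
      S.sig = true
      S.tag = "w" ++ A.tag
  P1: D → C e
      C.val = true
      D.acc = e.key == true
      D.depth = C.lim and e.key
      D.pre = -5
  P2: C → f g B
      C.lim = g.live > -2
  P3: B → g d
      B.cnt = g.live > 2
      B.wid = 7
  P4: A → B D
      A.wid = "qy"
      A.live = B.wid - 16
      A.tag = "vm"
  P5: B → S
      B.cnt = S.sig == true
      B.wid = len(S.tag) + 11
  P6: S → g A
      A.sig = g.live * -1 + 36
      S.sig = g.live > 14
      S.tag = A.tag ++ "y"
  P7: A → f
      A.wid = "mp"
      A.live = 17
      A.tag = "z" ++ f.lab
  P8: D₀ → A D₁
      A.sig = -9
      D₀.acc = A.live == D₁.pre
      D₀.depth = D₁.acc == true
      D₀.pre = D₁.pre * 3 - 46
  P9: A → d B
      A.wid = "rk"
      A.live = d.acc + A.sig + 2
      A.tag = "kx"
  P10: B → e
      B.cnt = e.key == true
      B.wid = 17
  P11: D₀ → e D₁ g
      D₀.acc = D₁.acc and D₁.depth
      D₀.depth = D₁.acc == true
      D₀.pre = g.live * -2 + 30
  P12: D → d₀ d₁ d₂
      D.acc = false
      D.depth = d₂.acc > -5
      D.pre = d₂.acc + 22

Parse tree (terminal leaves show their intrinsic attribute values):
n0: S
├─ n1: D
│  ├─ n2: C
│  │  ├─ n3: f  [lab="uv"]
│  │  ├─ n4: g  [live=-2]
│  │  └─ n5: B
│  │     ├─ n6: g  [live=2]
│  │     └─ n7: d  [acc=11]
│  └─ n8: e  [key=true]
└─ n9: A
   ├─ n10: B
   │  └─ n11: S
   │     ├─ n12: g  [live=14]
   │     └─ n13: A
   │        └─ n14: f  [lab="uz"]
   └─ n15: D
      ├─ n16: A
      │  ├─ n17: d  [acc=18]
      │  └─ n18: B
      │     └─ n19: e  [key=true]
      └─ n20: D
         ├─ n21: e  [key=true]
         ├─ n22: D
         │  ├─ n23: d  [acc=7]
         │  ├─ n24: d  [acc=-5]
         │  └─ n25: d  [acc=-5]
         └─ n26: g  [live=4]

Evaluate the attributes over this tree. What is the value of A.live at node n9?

1. n2.val = true  [true]
2. n3.lab = "uv"  [terminal]
3. n4.live = -2  [terminal]
4. n6.live = 2  [terminal]
5. n7.acc = 11  [terminal]
6. n5.cnt = false  [g.live > 2]
7. n5.wid = 7  [7]
8. n2.lim = false  [g.live > -2]
9. n8.key = true  [terminal]
10. n1.acc = true  [e.key == true]
11. n1.depth = false  [C.lim and e.key]
12. n1.pre = -5  [-5]
13. n9.sig = 17  [D.pre + 22]
14. n12.live = 14  [terminal]
15. n13.sig = 22  [g.live * -1 + 36]
16. n14.lab = "uz"  [terminal]
17. n13.wid = "mp"  ["mp"]
18. n13.live = 17  [17]
19. n13.tag = "zuz"  ["z" ++ f.lab]
20. n11.sig = false  [g.live > 14]
21. n11.tag = "zuzy"  [A.tag ++ "y"]
22. n10.cnt = false  [S.sig == true]
23. n10.wid = 15  [len(S.tag) + 11]
24. n16.sig = -9  [-9]
25. n17.acc = 18  [terminal]
26. n19.key = true  [terminal]
27. n18.cnt = true  [e.key == true]
28. n18.wid = 17  [17]
29. n16.wid = "rk"  ["rk"]
30. n16.live = 11  [d.acc + A.sig + 2]
31. n16.tag = "kx"  ["kx"]
32. n21.key = true  [terminal]
33. n23.acc = 7  [terminal]
34. n24.acc = -5  [terminal]
35. n25.acc = -5  [terminal]
36. n22.acc = false  [false]
37. n22.depth = false  [d₂.acc > -5]
38. n22.pre = 17  [d₂.acc + 22]
39. n26.live = 4  [terminal]
40. n20.acc = false  [D₁.acc and D₁.depth]
41. n20.depth = false  [D₁.acc == true]
42. n20.pre = 22  [g.live * -2 + 30]
43. n15.acc = false  [A.live == D₁.pre]
44. n15.depth = false  [D₁.acc == true]
45. n15.pre = 20  [D₁.pre * 3 - 46]
46. n9.wid = "qy"  ["qy"]
47. n9.live = -1  [B.wid - 16]
48. n9.tag = "vm"  ["vm"]
49. n0.sig = true  [true]
50. n0.tag = "wvm"  ["w" ++ A.tag]

-1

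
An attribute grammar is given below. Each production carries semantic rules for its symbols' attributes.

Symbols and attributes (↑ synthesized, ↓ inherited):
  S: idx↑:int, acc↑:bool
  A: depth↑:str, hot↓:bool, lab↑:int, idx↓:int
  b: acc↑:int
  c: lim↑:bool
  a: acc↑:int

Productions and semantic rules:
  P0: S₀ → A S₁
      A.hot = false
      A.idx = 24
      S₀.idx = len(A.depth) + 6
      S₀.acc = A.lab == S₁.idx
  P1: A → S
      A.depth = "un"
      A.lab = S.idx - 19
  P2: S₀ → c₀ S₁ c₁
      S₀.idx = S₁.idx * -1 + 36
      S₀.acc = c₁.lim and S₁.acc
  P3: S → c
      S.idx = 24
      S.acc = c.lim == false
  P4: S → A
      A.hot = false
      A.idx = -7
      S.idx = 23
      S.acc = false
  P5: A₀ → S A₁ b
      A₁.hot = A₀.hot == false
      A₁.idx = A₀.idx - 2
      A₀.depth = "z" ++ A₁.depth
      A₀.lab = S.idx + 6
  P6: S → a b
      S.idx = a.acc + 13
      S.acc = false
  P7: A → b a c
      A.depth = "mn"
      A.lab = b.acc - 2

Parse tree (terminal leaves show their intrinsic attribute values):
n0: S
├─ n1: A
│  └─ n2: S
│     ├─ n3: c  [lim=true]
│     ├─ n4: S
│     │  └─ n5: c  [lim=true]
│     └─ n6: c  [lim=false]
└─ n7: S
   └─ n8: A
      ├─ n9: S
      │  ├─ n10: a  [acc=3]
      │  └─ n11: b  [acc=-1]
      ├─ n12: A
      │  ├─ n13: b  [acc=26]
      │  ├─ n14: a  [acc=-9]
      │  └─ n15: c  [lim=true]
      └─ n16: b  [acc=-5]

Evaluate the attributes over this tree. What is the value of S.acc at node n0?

1. n1.hot = false  [false]
2. n1.idx = 24  [24]
3. n3.lim = true  [terminal]
4. n5.lim = true  [terminal]
5. n4.idx = 24  [24]
6. n4.acc = false  [c.lim == false]
7. n6.lim = false  [terminal]
8. n2.idx = 12  [S₁.idx * -1 + 36]
9. n2.acc = false  [c₁.lim and S₁.acc]
10. n1.depth = "un"  ["un"]
11. n1.lab = -7  [S.idx - 19]
12. n8.hot = false  [false]
13. n8.idx = -7  [-7]
14. n10.acc = 3  [terminal]
15. n11.acc = -1  [terminal]
16. n9.idx = 16  [a.acc + 13]
17. n9.acc = false  [false]
18. n12.hot = true  [A₀.hot == false]
19. n12.idx = -9  [A₀.idx - 2]
20. n13.acc = 26  [terminal]
21. n14.acc = -9  [terminal]
22. n15.lim = true  [terminal]
23. n12.depth = "mn"  ["mn"]
24. n12.lab = 24  [b.acc - 2]
25. n16.acc = -5  [terminal]
26. n8.depth = "zmn"  ["z" ++ A₁.depth]
27. n8.lab = 22  [S.idx + 6]
28. n7.idx = 23  [23]
29. n7.acc = false  [false]
30. n0.idx = 8  [len(A.depth) + 6]
31. n0.acc = false  [A.lab == S₁.idx]

false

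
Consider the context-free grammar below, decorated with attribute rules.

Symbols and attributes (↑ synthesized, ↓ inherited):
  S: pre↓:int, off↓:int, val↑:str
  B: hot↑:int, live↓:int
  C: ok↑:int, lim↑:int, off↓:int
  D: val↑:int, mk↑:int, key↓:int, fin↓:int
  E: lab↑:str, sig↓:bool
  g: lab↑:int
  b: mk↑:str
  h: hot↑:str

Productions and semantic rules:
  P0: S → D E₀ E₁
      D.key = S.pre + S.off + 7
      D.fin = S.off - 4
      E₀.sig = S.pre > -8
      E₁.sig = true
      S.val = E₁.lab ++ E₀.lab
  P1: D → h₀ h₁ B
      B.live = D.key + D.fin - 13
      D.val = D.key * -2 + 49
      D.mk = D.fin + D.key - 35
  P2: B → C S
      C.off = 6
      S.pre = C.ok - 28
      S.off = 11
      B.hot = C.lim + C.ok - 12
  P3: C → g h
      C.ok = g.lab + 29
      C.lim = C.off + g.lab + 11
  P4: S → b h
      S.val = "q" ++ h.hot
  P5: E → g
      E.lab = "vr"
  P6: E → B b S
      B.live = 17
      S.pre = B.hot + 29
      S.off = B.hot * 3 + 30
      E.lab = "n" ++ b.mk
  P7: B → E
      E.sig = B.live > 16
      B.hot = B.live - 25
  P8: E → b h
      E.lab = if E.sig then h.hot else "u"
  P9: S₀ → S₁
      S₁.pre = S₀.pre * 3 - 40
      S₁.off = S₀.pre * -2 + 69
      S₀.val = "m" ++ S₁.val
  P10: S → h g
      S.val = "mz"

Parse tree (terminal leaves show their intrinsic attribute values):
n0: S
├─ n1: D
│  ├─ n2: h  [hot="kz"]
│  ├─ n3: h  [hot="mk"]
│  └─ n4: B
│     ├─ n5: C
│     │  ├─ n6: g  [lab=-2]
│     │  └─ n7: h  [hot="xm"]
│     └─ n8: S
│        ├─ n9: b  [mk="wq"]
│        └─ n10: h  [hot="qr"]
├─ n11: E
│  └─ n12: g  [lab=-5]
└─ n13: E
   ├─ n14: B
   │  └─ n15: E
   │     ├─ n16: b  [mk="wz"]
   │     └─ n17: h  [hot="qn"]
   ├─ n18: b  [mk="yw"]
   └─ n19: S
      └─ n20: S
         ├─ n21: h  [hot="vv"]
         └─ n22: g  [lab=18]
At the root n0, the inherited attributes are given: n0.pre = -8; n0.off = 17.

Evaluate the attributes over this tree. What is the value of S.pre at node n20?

23

1. n0.pre = -8  [given at root]
2. n0.off = 17  [given at root]
3. n1.key = 16  [S.pre + S.off + 7]
4. n1.fin = 13  [S.off - 4]
5. n2.hot = "kz"  [terminal]
6. n3.hot = "mk"  [terminal]
7. n4.live = 16  [D.key + D.fin - 13]
8. n5.off = 6  [6]
9. n6.lab = -2  [terminal]
10. n7.hot = "xm"  [terminal]
11. n5.ok = 27  [g.lab + 29]
12. n5.lim = 15  [C.off + g.lab + 11]
13. n8.pre = -1  [C.ok - 28]
14. n8.off = 11  [11]
15. n9.mk = "wq"  [terminal]
16. n10.hot = "qr"  [terminal]
17. n8.val = "qqr"  ["q" ++ h.hot]
18. n4.hot = 30  [C.lim + C.ok - 12]
19. n1.val = 17  [D.key * -2 + 49]
20. n1.mk = -6  [D.fin + D.key - 35]
21. n11.sig = false  [S.pre > -8]
22. n12.lab = -5  [terminal]
23. n11.lab = "vr"  ["vr"]
24. n13.sig = true  [true]
25. n14.live = 17  [17]
26. n15.sig = true  [B.live > 16]
27. n16.mk = "wz"  [terminal]
28. n17.hot = "qn"  [terminal]
29. n15.lab = "qn"  [if E.sig then h.hot else "u"]
30. n14.hot = -8  [B.live - 25]
31. n18.mk = "yw"  [terminal]
32. n19.pre = 21  [B.hot + 29]
33. n19.off = 6  [B.hot * 3 + 30]
34. n20.pre = 23  [S₀.pre * 3 - 40]
35. n20.off = 27  [S₀.pre * -2 + 69]
36. n21.hot = "vv"  [terminal]
37. n22.lab = 18  [terminal]
38. n20.val = "mz"  ["mz"]
39. n19.val = "mmz"  ["m" ++ S₁.val]
40. n13.lab = "nyw"  ["n" ++ b.mk]
41. n0.val = "nywvr"  [E₁.lab ++ E₀.lab]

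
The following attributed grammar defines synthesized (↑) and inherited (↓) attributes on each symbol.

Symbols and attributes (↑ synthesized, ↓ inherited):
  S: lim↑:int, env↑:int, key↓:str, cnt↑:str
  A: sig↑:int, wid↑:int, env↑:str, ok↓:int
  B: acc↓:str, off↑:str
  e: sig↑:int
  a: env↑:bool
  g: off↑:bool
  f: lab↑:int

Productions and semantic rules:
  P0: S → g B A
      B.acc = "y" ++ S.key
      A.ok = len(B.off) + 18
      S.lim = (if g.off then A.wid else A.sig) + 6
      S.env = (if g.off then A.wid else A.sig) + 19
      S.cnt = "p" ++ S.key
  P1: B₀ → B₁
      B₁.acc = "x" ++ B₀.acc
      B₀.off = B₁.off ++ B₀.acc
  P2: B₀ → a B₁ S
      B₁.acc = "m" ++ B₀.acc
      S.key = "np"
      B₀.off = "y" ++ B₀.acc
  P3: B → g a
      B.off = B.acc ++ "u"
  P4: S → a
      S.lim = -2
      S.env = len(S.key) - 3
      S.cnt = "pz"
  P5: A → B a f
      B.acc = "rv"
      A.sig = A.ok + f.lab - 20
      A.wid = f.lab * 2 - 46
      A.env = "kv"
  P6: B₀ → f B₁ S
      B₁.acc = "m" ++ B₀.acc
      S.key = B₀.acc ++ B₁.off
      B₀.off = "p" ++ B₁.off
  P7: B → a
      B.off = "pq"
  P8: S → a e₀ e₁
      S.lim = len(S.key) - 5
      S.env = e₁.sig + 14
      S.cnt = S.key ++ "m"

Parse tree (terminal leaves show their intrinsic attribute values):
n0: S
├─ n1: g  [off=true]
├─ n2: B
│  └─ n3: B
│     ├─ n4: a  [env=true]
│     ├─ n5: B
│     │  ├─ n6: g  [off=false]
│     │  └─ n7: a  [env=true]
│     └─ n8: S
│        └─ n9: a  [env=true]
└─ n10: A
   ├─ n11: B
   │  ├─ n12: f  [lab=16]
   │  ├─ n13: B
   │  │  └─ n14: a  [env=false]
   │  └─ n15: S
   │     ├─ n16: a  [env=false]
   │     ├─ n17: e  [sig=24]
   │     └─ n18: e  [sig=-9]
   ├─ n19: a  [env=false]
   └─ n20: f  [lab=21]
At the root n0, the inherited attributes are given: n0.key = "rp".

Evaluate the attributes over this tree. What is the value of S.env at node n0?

15

1. n0.key = "rp"  [given at root]
2. n1.off = true  [terminal]
3. n2.acc = "yrp"  ["y" ++ S.key]
4. n3.acc = "xyrp"  ["x" ++ B₀.acc]
5. n4.env = true  [terminal]
6. n5.acc = "mxyrp"  ["m" ++ B₀.acc]
7. n6.off = false  [terminal]
8. n7.env = true  [terminal]
9. n5.off = "mxyrpu"  [B.acc ++ "u"]
10. n8.key = "np"  ["np"]
11. n9.env = true  [terminal]
12. n8.lim = -2  [-2]
13. n8.env = -1  [len(S.key) - 3]
14. n8.cnt = "pz"  ["pz"]
15. n3.off = "yxyrp"  ["y" ++ B₀.acc]
16. n2.off = "yxyrpyrp"  [B₁.off ++ B₀.acc]
17. n10.ok = 26  [len(B.off) + 18]
18. n11.acc = "rv"  ["rv"]
19. n12.lab = 16  [terminal]
20. n13.acc = "mrv"  ["m" ++ B₀.acc]
21. n14.env = false  [terminal]
22. n13.off = "pq"  ["pq"]
23. n15.key = "rvpq"  [B₀.acc ++ B₁.off]
24. n16.env = false  [terminal]
25. n17.sig = 24  [terminal]
26. n18.sig = -9  [terminal]
27. n15.lim = -1  [len(S.key) - 5]
28. n15.env = 5  [e₁.sig + 14]
29. n15.cnt = "rvpqm"  [S.key ++ "m"]
30. n11.off = "ppq"  ["p" ++ B₁.off]
31. n19.env = false  [terminal]
32. n20.lab = 21  [terminal]
33. n10.sig = 27  [A.ok + f.lab - 20]
34. n10.wid = -4  [f.lab * 2 - 46]
35. n10.env = "kv"  ["kv"]
36. n0.lim = 2  [(if g.off then A.wid else A.sig) + 6]
37. n0.env = 15  [(if g.off then A.wid else A.sig) + 19]
38. n0.cnt = "prp"  ["p" ++ S.key]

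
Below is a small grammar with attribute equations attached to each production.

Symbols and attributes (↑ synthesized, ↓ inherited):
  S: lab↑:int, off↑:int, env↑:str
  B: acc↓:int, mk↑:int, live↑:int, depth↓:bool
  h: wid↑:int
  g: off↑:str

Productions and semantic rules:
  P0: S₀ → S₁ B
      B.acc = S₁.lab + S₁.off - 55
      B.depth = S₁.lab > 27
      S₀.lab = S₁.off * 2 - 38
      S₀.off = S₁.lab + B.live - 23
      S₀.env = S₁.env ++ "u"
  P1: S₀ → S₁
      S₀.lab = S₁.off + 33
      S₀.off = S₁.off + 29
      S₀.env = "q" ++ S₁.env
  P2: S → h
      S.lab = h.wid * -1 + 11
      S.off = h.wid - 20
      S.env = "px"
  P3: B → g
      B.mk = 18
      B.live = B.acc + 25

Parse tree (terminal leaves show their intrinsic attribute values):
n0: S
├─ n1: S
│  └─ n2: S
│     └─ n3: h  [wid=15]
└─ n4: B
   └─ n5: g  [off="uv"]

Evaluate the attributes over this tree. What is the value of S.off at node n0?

1. n3.wid = 15  [terminal]
2. n2.lab = -4  [h.wid * -1 + 11]
3. n2.off = -5  [h.wid - 20]
4. n2.env = "px"  ["px"]
5. n1.lab = 28  [S₁.off + 33]
6. n1.off = 24  [S₁.off + 29]
7. n1.env = "qpx"  ["q" ++ S₁.env]
8. n4.acc = -3  [S₁.lab + S₁.off - 55]
9. n4.depth = true  [S₁.lab > 27]
10. n5.off = "uv"  [terminal]
11. n4.mk = 18  [18]
12. n4.live = 22  [B.acc + 25]
13. n0.lab = 10  [S₁.off * 2 - 38]
14. n0.off = 27  [S₁.lab + B.live - 23]
15. n0.env = "qpxu"  [S₁.env ++ "u"]

27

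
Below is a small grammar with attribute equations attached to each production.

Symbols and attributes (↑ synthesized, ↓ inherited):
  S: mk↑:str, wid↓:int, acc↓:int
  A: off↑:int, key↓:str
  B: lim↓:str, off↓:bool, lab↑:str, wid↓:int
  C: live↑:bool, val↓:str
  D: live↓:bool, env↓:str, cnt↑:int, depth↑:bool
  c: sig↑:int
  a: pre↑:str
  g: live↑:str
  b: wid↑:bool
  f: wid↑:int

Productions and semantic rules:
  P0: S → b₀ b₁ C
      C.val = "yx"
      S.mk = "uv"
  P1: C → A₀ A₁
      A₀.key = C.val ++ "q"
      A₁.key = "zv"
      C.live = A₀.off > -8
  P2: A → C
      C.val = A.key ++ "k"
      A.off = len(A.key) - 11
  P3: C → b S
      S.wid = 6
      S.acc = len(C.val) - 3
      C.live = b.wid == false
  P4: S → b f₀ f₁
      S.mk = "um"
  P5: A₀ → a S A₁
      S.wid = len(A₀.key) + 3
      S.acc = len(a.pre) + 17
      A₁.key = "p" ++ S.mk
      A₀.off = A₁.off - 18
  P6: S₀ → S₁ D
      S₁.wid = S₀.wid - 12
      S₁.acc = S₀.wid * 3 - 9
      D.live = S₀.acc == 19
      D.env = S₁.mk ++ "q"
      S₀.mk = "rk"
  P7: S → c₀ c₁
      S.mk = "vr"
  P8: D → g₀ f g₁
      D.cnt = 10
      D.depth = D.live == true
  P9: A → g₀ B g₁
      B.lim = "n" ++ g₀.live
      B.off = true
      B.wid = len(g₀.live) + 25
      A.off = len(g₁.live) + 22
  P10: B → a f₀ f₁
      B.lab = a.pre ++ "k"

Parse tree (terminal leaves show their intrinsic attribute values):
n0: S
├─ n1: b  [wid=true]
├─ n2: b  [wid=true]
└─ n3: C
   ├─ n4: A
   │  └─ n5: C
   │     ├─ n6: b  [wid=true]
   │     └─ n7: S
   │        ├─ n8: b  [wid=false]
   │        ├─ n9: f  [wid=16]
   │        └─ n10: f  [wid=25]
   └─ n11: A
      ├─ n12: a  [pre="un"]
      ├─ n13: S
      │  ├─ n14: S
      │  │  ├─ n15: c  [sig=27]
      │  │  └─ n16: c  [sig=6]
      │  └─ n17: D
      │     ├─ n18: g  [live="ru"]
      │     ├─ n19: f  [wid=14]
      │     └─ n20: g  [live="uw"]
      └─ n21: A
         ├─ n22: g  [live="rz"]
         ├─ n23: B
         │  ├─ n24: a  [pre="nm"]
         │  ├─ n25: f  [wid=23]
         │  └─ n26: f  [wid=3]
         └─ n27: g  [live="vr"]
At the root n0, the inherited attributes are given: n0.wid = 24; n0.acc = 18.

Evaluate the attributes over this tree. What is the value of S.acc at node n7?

1

1. n0.wid = 24  [given at root]
2. n0.acc = 18  [given at root]
3. n1.wid = true  [terminal]
4. n2.wid = true  [terminal]
5. n3.val = "yx"  ["yx"]
6. n4.key = "yxq"  [C.val ++ "q"]
7. n5.val = "yxqk"  [A.key ++ "k"]
8. n6.wid = true  [terminal]
9. n7.wid = 6  [6]
10. n7.acc = 1  [len(C.val) - 3]
11. n8.wid = false  [terminal]
12. n9.wid = 16  [terminal]
13. n10.wid = 25  [terminal]
14. n7.mk = "um"  ["um"]
15. n5.live = false  [b.wid == false]
16. n4.off = -8  [len(A.key) - 11]
17. n11.key = "zv"  ["zv"]
18. n12.pre = "un"  [terminal]
19. n13.wid = 5  [len(A₀.key) + 3]
20. n13.acc = 19  [len(a.pre) + 17]
21. n14.wid = -7  [S₀.wid - 12]
22. n14.acc = 6  [S₀.wid * 3 - 9]
23. n15.sig = 27  [terminal]
24. n16.sig = 6  [terminal]
25. n14.mk = "vr"  ["vr"]
26. n17.live = true  [S₀.acc == 19]
27. n17.env = "vrq"  [S₁.mk ++ "q"]
28. n18.live = "ru"  [terminal]
29. n19.wid = 14  [terminal]
30. n20.live = "uw"  [terminal]
31. n17.cnt = 10  [10]
32. n17.depth = true  [D.live == true]
33. n13.mk = "rk"  ["rk"]
34. n21.key = "prk"  ["p" ++ S.mk]
35. n22.live = "rz"  [terminal]
36. n23.lim = "nrz"  ["n" ++ g₀.live]
37. n23.off = true  [true]
38. n23.wid = 27  [len(g₀.live) + 25]
39. n24.pre = "nm"  [terminal]
40. n25.wid = 23  [terminal]
41. n26.wid = 3  [terminal]
42. n23.lab = "nmk"  [a.pre ++ "k"]
43. n27.live = "vr"  [terminal]
44. n21.off = 24  [len(g₁.live) + 22]
45. n11.off = 6  [A₁.off - 18]
46. n3.live = false  [A₀.off > -8]
47. n0.mk = "uv"  ["uv"]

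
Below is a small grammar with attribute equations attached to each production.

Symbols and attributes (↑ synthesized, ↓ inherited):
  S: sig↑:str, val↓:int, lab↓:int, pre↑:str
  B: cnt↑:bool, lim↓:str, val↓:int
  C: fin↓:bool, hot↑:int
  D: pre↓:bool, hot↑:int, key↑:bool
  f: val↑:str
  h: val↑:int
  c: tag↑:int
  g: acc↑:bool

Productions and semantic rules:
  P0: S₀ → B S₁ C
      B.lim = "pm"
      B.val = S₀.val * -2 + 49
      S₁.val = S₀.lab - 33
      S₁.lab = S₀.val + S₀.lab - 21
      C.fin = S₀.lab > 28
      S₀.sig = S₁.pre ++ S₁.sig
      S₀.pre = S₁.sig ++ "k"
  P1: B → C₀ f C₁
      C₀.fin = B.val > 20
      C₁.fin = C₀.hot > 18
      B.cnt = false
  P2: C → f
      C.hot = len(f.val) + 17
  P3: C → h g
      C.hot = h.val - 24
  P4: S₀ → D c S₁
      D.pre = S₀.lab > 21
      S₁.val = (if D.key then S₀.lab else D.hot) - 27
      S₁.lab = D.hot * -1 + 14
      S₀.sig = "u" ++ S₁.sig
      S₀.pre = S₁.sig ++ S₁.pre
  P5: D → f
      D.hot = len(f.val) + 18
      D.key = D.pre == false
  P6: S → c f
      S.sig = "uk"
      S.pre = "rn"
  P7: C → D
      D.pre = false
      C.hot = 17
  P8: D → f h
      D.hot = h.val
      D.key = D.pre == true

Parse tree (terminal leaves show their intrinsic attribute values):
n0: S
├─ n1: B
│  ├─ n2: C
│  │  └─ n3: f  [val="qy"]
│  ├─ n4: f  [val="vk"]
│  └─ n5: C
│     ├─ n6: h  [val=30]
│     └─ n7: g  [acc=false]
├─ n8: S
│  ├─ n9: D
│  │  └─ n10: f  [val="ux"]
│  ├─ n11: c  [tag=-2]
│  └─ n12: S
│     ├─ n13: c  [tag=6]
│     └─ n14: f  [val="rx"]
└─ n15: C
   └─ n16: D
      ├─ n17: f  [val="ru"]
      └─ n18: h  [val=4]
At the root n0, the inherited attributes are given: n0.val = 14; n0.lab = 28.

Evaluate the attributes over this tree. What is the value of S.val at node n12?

-6

1. n0.val = 14  [given at root]
2. n0.lab = 28  [given at root]
3. n1.lim = "pm"  ["pm"]
4. n1.val = 21  [S₀.val * -2 + 49]
5. n2.fin = true  [B.val > 20]
6. n3.val = "qy"  [terminal]
7. n2.hot = 19  [len(f.val) + 17]
8. n4.val = "vk"  [terminal]
9. n5.fin = true  [C₀.hot > 18]
10. n6.val = 30  [terminal]
11. n7.acc = false  [terminal]
12. n5.hot = 6  [h.val - 24]
13. n1.cnt = false  [false]
14. n8.val = -5  [S₀.lab - 33]
15. n8.lab = 21  [S₀.val + S₀.lab - 21]
16. n9.pre = false  [S₀.lab > 21]
17. n10.val = "ux"  [terminal]
18. n9.hot = 20  [len(f.val) + 18]
19. n9.key = true  [D.pre == false]
20. n11.tag = -2  [terminal]
21. n12.val = -6  [(if D.key then S₀.lab else D.hot) - 27]
22. n12.lab = -6  [D.hot * -1 + 14]
23. n13.tag = 6  [terminal]
24. n14.val = "rx"  [terminal]
25. n12.sig = "uk"  ["uk"]
26. n12.pre = "rn"  ["rn"]
27. n8.sig = "uuk"  ["u" ++ S₁.sig]
28. n8.pre = "ukrn"  [S₁.sig ++ S₁.pre]
29. n15.fin = false  [S₀.lab > 28]
30. n16.pre = false  [false]
31. n17.val = "ru"  [terminal]
32. n18.val = 4  [terminal]
33. n16.hot = 4  [h.val]
34. n16.key = false  [D.pre == true]
35. n15.hot = 17  [17]
36. n0.sig = "ukrnuuk"  [S₁.pre ++ S₁.sig]
37. n0.pre = "uukk"  [S₁.sig ++ "k"]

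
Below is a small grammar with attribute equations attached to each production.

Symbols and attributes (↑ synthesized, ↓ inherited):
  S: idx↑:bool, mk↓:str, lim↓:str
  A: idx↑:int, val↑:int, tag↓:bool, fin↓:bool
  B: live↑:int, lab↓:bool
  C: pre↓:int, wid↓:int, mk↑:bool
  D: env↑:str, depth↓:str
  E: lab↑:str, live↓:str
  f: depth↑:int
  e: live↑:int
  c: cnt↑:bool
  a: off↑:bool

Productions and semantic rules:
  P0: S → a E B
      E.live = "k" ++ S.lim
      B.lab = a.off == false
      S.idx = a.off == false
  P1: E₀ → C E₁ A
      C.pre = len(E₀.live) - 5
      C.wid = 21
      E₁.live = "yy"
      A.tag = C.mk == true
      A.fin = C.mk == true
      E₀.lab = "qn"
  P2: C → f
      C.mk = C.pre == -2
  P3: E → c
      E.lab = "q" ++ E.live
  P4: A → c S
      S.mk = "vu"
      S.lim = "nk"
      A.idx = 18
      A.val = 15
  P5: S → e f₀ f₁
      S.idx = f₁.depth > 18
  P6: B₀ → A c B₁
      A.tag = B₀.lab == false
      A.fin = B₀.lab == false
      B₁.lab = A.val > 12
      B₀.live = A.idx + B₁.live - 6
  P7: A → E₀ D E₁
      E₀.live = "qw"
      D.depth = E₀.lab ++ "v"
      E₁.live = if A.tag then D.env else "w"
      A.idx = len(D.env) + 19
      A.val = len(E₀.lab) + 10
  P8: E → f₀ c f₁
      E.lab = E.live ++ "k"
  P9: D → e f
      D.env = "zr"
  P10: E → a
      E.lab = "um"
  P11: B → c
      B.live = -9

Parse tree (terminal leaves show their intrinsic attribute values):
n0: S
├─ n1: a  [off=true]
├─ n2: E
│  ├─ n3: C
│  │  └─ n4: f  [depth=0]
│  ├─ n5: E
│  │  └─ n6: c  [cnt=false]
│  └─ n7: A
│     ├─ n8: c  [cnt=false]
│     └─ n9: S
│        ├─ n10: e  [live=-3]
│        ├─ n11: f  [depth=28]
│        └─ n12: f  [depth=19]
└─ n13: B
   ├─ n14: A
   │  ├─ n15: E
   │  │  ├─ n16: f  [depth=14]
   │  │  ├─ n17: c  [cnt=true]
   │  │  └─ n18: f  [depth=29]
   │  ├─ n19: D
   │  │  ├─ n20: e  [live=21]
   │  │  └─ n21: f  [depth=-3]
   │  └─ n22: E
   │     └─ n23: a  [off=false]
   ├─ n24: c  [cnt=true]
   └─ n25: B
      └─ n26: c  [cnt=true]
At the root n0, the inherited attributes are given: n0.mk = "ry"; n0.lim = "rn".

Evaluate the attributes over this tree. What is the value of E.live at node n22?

1. n0.mk = "ry"  [given at root]
2. n0.lim = "rn"  [given at root]
3. n1.off = true  [terminal]
4. n2.live = "krn"  ["k" ++ S.lim]
5. n3.pre = -2  [len(E₀.live) - 5]
6. n3.wid = 21  [21]
7. n4.depth = 0  [terminal]
8. n3.mk = true  [C.pre == -2]
9. n5.live = "yy"  ["yy"]
10. n6.cnt = false  [terminal]
11. n5.lab = "qyy"  ["q" ++ E.live]
12. n7.tag = true  [C.mk == true]
13. n7.fin = true  [C.mk == true]
14. n8.cnt = false  [terminal]
15. n9.mk = "vu"  ["vu"]
16. n9.lim = "nk"  ["nk"]
17. n10.live = -3  [terminal]
18. n11.depth = 28  [terminal]
19. n12.depth = 19  [terminal]
20. n9.idx = true  [f₁.depth > 18]
21. n7.idx = 18  [18]
22. n7.val = 15  [15]
23. n2.lab = "qn"  ["qn"]
24. n13.lab = false  [a.off == false]
25. n14.tag = true  [B₀.lab == false]
26. n14.fin = true  [B₀.lab == false]
27. n15.live = "qw"  ["qw"]
28. n16.depth = 14  [terminal]
29. n17.cnt = true  [terminal]
30. n18.depth = 29  [terminal]
31. n15.lab = "qwk"  [E.live ++ "k"]
32. n19.depth = "qwkv"  [E₀.lab ++ "v"]
33. n20.live = 21  [terminal]
34. n21.depth = -3  [terminal]
35. n19.env = "zr"  ["zr"]
36. n22.live = "zr"  [if A.tag then D.env else "w"]
37. n23.off = false  [terminal]
38. n22.lab = "um"  ["um"]
39. n14.idx = 21  [len(D.env) + 19]
40. n14.val = 13  [len(E₀.lab) + 10]
41. n24.cnt = true  [terminal]
42. n25.lab = true  [A.val > 12]
43. n26.cnt = true  [terminal]
44. n25.live = -9  [-9]
45. n13.live = 6  [A.idx + B₁.live - 6]
46. n0.idx = false  [a.off == false]

"zr"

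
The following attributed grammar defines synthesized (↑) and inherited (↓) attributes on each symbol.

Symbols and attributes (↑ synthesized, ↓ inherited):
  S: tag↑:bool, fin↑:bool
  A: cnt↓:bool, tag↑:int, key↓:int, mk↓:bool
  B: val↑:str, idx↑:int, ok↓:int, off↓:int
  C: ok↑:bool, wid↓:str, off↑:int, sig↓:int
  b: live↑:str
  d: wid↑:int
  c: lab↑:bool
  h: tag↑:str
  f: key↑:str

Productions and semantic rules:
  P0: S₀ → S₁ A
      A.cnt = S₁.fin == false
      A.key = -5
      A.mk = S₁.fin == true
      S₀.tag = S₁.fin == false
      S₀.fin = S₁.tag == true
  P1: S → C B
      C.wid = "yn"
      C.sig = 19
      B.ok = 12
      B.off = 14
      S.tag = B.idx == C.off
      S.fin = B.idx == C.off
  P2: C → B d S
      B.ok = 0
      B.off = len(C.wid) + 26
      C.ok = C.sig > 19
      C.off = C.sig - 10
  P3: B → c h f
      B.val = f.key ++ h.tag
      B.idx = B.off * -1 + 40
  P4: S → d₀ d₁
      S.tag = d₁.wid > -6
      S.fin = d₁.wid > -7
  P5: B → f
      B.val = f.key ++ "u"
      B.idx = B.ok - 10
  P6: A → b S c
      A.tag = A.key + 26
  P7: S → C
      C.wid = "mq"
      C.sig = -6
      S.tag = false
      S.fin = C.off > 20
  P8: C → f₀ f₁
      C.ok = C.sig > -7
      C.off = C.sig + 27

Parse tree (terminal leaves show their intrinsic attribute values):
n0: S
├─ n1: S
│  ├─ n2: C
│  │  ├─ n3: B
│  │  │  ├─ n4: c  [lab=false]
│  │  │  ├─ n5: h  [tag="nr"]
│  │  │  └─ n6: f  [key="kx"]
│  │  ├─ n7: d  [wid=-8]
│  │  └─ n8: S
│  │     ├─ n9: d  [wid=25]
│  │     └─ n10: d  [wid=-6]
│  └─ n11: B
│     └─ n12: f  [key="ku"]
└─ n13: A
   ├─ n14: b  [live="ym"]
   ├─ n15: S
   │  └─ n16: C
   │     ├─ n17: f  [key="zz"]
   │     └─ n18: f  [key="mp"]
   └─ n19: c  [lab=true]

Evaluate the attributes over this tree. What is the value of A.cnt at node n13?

true

1. n2.wid = "yn"  ["yn"]
2. n2.sig = 19  [19]
3. n3.ok = 0  [0]
4. n3.off = 28  [len(C.wid) + 26]
5. n4.lab = false  [terminal]
6. n5.tag = "nr"  [terminal]
7. n6.key = "kx"  [terminal]
8. n3.val = "kxnr"  [f.key ++ h.tag]
9. n3.idx = 12  [B.off * -1 + 40]
10. n7.wid = -8  [terminal]
11. n9.wid = 25  [terminal]
12. n10.wid = -6  [terminal]
13. n8.tag = false  [d₁.wid > -6]
14. n8.fin = true  [d₁.wid > -7]
15. n2.ok = false  [C.sig > 19]
16. n2.off = 9  [C.sig - 10]
17. n11.ok = 12  [12]
18. n11.off = 14  [14]
19. n12.key = "ku"  [terminal]
20. n11.val = "kuu"  [f.key ++ "u"]
21. n11.idx = 2  [B.ok - 10]
22. n1.tag = false  [B.idx == C.off]
23. n1.fin = false  [B.idx == C.off]
24. n13.cnt = true  [S₁.fin == false]
25. n13.key = -5  [-5]
26. n13.mk = false  [S₁.fin == true]
27. n14.live = "ym"  [terminal]
28. n16.wid = "mq"  ["mq"]
29. n16.sig = -6  [-6]
30. n17.key = "zz"  [terminal]
31. n18.key = "mp"  [terminal]
32. n16.ok = true  [C.sig > -7]
33. n16.off = 21  [C.sig + 27]
34. n15.tag = false  [false]
35. n15.fin = true  [C.off > 20]
36. n19.lab = true  [terminal]
37. n13.tag = 21  [A.key + 26]
38. n0.tag = true  [S₁.fin == false]
39. n0.fin = false  [S₁.tag == true]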